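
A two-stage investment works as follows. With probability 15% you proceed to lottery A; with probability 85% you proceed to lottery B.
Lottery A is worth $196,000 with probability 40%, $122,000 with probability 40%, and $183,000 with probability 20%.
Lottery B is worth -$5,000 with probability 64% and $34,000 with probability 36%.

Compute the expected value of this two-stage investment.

$32,254

EV(A) = 0.4 × 196000 + 0.4 × 122000 + 0.2 × 183000 = 78400 + 48800 + 36600 = 163800
EV(B) = 0.64 × (-5000) + 0.36 × 34000 = -3200 + 12240 = 9040
Overall = 0.15 × 163800 + 0.85 × 9040 = 24570 + 7684 = 32254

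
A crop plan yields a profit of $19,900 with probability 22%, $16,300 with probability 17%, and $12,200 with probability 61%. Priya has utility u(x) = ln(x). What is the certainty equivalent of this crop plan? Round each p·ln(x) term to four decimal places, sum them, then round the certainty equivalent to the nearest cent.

E[u] = 0.22·ln(19900) + 0.17·ln(16300) + 0.61·ln(12200) = 2.1777 + 1.6488 + 5.7396 = 9.5661
CE = e^9.5661 ≈ 14272.64

$14,272.64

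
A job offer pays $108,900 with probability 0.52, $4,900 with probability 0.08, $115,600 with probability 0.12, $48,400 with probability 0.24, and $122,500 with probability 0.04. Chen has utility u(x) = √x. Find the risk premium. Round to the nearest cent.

$6,296.96

E[u] = 0.52·√108900 + 0.08·√4900 + 0.12·√115600 + 0.24·√48400 + 0.04·√122500 = 0.52·330 + 0.08·70 + 0.12·340 + 0.24·220 + 0.04·350 = 284.8
CE = (284.8)² = 81111.04
Risk premium = EV − CE = 87408 − 81111.04 = 6296.96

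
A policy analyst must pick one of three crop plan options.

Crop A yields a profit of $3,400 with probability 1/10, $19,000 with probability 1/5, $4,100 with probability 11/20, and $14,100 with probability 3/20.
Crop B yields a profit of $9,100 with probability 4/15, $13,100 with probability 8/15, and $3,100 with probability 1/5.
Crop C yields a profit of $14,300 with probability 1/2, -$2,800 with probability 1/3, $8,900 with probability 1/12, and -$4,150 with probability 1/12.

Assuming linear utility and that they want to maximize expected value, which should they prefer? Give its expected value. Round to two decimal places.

Crop A = 1/10 × 3400 + 1/5 × 19000 + 11/20 × 4100 + 3/20 × 14100 = 340 + 3800 + 2255 + 2115 = 8510
Crop B = 4/15 × 9100 + 8/15 × 13100 + 1/5 × 3100 = 2426.6667 + 6986.6667 + 620 = 10033.3333
Crop C = 1/2 × 14300 + 1/3 × (-2800) + 1/12 × 8900 + 1/12 × (-4150) = 7150 − 933.3333 + 741.6667 − 345.8333 = 6612.5

Crop B ($10,033.33)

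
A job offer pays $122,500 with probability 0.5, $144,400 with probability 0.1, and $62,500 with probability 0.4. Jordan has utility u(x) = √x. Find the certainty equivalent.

$97,969

E[u] = 0.5·√122500 + 0.1·√144400 + 0.4·√62500 = 0.5·350 + 0.1·380 + 0.4·250 = 313
CE = (313)² = 97969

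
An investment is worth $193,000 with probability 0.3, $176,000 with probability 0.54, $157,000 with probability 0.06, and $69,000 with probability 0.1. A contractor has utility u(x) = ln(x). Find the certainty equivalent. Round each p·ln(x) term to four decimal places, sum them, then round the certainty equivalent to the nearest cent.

E[u] = 0.3·ln(193000) + 0.54·ln(176000) + 0.06·ln(157000) + 0.1·ln(69000) = 3.6511 + 6.5222 + 0.7178 + 1.1142 = 12.0053
CE = e^12.0053 ≈ 163619.68

$163,619.68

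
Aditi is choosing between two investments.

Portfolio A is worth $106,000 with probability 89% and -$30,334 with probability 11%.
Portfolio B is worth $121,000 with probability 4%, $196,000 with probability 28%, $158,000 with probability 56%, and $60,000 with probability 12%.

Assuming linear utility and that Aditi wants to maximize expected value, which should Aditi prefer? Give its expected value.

Portfolio B ($155,400)

Portfolio A = 0.89 × 106000 + 0.11 × (-30334) = 94340 − 3336.74 = 91003.26
Portfolio B = 0.04 × 121000 + 0.28 × 196000 + 0.56 × 158000 + 0.12 × 60000 = 4840 + 54880 + 88480 + 7200 = 155400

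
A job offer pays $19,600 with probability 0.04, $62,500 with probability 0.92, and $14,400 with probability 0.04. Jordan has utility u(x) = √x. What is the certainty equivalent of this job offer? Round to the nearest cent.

$57,792.16

E[u] = 0.04·√19600 + 0.92·√62500 + 0.04·√14400 = 0.04·140 + 0.92·250 + 0.04·120 = 240.4
CE = (240.4)² = 57792.16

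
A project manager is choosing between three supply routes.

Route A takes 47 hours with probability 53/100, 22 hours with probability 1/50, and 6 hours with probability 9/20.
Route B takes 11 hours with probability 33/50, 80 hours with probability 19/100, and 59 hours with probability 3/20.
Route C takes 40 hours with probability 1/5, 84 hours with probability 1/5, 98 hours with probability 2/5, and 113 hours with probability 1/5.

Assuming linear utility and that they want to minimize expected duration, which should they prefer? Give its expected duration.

Route A (28.05 hours)

Route A = 53/100 × 47 + 1/50 × 22 + 9/20 × 6 = 24.91 + 0.44 + 2.7 = 28.05
Route B = 33/50 × 11 + 19/100 × 80 + 3/20 × 59 = 7.26 + 15.2 + 8.85 = 31.31
Route C = 1/5 × 40 + 1/5 × 84 + 2/5 × 98 + 1/5 × 113 = 8 + 16.8 + 39.2 + 22.6 = 86.6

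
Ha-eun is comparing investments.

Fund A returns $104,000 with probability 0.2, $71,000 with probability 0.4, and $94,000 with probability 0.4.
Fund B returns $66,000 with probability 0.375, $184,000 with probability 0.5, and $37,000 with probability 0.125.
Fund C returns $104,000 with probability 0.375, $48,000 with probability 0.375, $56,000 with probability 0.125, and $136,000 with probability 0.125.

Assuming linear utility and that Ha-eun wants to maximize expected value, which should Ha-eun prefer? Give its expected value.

Fund B ($121,375)

Fund A = 0.2 × 104000 + 0.4 × 71000 + 0.4 × 94000 = 20800 + 28400 + 37600 = 86800
Fund B = 0.375 × 66000 + 0.5 × 184000 + 0.125 × 37000 = 24750 + 92000 + 4625 = 121375
Fund C = 0.375 × 104000 + 0.375 × 48000 + 0.125 × 56000 + 0.125 × 136000 = 39000 + 18000 + 7000 + 17000 = 81000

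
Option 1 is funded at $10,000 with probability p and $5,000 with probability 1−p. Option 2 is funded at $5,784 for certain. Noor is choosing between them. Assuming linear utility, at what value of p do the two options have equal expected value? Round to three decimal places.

p = 0.157

p·10000 + (1−p)·5000 = 5784
5000p + 5000 = 5784
p = (5784 − 5000) / 5000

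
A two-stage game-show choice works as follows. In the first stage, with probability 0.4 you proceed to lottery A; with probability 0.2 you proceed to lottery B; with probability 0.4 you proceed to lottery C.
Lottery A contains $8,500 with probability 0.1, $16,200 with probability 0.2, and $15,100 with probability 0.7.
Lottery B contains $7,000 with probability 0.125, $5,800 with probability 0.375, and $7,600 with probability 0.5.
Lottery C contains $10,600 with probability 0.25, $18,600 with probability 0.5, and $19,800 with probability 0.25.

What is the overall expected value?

$13,994

EV(A) = 0.1 × 8500 + 0.2 × 16200 + 0.7 × 15100 = 850 + 3240 + 10570 = 14660
EV(B) = 0.125 × 7000 + 0.375 × 5800 + 0.5 × 7600 = 875 + 2175 + 3800 = 6850
EV(C) = 0.25 × 10600 + 0.5 × 18600 + 0.25 × 19800 = 2650 + 9300 + 4950 = 16900
Overall = 0.4 × 14660 + 0.2 × 6850 + 0.4 × 16900 = 5864 + 1370 + 6760 = 13994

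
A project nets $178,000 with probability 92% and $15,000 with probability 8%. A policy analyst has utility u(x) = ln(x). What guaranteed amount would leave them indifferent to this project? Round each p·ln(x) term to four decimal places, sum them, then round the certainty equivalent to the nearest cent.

$146,049.37

E[u] = 0.92·ln(178000) + 0.08·ln(15000) = 11.1224 + 0.7693 = 11.8917
CE = e^11.8917 ≈ 146049.37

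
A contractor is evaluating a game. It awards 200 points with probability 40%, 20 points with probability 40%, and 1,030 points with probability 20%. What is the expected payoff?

EV = 0.4 × 200 + 0.4 × 20 + 0.2 × 1030 = 80 + 8 + 206 = 294

294 points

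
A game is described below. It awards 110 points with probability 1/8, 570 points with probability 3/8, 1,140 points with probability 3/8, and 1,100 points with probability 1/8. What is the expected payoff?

792.5 points

EV = 1/8 × 110 + 3/8 × 570 + 3/8 × 1140 + 1/8 × 1100 = 13.75 + 213.75 + 427.5 + 137.5 = 792.5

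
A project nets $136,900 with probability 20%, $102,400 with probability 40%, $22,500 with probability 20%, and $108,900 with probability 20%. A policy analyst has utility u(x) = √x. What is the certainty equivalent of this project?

$88,804

E[u] = 0.2·√136900 + 0.4·√102400 + 0.2·√22500 + 0.2·√108900 = 0.2·370 + 0.4·320 + 0.2·150 + 0.2·330 = 298
CE = (298)² = 88804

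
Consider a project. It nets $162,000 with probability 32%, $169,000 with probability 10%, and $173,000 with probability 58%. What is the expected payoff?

EV = 0.32 × 162000 + 0.1 × 169000 + 0.58 × 173000 = 51840 + 16900 + 100340 = 169080

$169,080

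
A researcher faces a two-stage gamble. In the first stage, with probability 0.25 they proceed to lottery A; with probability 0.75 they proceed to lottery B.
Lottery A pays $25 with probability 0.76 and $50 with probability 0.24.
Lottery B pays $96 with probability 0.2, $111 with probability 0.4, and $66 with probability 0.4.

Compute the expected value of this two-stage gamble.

EV(A) = 0.76 × 25 + 0.24 × 50 = 19 + 12 = 31
EV(B) = 0.2 × 96 + 0.4 × 111 + 0.4 × 66 = 19.2 + 44.4 + 26.4 = 90
Overall = 0.25 × 31 + 0.75 × 90 = 7.75 + 67.5 = 75.25

$75.25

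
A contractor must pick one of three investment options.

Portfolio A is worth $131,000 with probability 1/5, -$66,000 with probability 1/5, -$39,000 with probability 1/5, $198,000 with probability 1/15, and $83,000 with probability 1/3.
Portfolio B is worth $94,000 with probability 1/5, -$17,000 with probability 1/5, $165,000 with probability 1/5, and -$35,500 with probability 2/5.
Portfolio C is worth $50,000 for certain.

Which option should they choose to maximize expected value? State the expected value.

Portfolio A = 1/5 × 131000 + 1/5 × (-66000) + 1/5 × (-39000) + 1/15 × 198000 + 1/3 × 83000 = 26200 − 13200 − 7800 + 13200 + 27666.6667 = 46066.6667
Portfolio B = 1/5 × 94000 + 1/5 × (-17000) + 1/5 × 165000 + 2/5 × (-35500) = 18800 − 3400 + 33000 − 14200 = 34200
Portfolio C: 50000 (certain)

Portfolio C ($50,000)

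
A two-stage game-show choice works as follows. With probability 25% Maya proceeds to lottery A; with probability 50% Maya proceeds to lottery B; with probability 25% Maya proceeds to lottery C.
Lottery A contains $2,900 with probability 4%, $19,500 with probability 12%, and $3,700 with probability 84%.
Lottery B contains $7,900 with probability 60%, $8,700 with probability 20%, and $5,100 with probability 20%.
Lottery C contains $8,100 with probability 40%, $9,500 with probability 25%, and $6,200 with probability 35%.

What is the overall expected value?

EV(A) = 0.04 × 2900 + 0.12 × 19500 + 0.84 × 3700 = 116 + 2340 + 3108 = 5564
EV(B) = 0.6 × 7900 + 0.2 × 8700 + 0.2 × 5100 = 4740 + 1740 + 1020 = 7500
EV(C) = 0.4 × 8100 + 0.25 × 9500 + 0.35 × 6200 = 3240 + 2375 + 2170 = 7785
Overall = 0.25 × 5564 + 0.5 × 7500 + 0.25 × 7785 = 1391 + 3750 + 1946.25 = 7087.25

$7,087.25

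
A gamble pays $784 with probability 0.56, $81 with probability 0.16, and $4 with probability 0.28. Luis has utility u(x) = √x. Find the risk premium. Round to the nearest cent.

$140.54

E[u] = 0.56·√784 + 0.16·√81 + 0.28·√4 = 0.56·28 + 0.16·9 + 0.28·2 = 17.68
CE = (17.68)² = 312.5824
Risk premium = EV − CE = 453.12 − 312.5824 = 140.5376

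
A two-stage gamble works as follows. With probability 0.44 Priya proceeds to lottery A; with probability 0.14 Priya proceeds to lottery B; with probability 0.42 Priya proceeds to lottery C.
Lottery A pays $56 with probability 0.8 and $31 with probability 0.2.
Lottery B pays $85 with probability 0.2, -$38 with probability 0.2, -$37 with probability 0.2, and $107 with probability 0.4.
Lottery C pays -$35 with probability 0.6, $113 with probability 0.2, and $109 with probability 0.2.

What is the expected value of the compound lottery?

$38.54

EV(A) = 0.8 × 56 + 0.2 × 31 = 44.8 + 6.2 = 51
EV(B) = 0.2 × 85 + 0.2 × (-38) + 0.2 × (-37) + 0.4 × 107 = 17 − 7.6 − 7.4 + 42.8 = 44.8
EV(C) = 0.6 × (-35) + 0.2 × 113 + 0.2 × 109 = -21 + 22.6 + 21.8 = 23.4
Overall = 0.44 × 51 + 0.14 × 44.8 + 0.42 × 23.4 = 22.44 + 6.272 + 9.828 = 38.54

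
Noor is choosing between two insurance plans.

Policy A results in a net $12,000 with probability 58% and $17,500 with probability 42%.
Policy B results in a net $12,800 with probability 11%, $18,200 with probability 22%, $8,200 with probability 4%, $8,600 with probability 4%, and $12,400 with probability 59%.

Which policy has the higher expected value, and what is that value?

Policy A ($14,310)

Policy A = 0.58 × 12000 + 0.42 × 17500 = 6960 + 7350 = 14310
Policy B = 0.11 × 12800 + 0.22 × 18200 + 0.04 × 8200 + 0.04 × 8600 + 0.59 × 12400 = 1408 + 4004 + 328 + 344 + 7316 = 13400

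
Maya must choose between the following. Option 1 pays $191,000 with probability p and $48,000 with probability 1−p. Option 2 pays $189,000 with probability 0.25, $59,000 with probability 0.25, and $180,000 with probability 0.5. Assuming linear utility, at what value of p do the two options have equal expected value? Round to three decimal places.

EV(Option 2) = 0.25 × 189000 + 0.25 × 59000 + 0.5 × 180000 = 47250 + 14750 + 90000 = 152000
p·191000 + (1−p)·48000 = 152000
143000p + 48000 = 152000
p = (152000 − 48000) / 143000

p = 0.727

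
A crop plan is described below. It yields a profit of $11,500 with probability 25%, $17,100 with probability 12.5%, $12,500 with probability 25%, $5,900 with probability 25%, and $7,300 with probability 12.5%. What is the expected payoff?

$10,525

EV = 0.25 × 11500 + 0.125 × 17100 + 0.25 × 12500 + 0.25 × 5900 + 0.125 × 7300 = 2875 + 2137.5 + 3125 + 1475 + 912.5 = 10525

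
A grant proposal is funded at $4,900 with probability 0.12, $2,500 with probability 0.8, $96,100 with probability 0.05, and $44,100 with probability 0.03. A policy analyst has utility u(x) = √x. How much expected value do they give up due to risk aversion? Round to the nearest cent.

$3,787.96

E[u] = 0.12·√4900 + 0.8·√2500 + 0.05·√96100 + 0.03·√44100 = 0.12·70 + 0.8·50 + 0.05·310 + 0.03·210 = 70.2
CE = (70.2)² = 4928.04
Risk premium = EV − CE = 8716 − 4928.04 = 3787.96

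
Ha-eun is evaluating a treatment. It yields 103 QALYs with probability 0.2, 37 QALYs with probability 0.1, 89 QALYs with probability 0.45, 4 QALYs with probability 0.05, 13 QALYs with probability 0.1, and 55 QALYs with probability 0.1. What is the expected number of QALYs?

EV = 0.2 × 103 + 0.1 × 37 + 0.45 × 89 + 0.05 × 4 + 0.1 × 13 + 0.1 × 55 = 20.6 + 3.7 + 40.05 + 0.2 + 1.3 + 5.5 = 71.35

71.35 QALYs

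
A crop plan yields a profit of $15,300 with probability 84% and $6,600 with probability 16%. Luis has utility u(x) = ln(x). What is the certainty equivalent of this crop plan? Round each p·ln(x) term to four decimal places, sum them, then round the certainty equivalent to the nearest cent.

E[u] = 0.84·ln(15300) + 0.16·ln(6600) = 8.0939 + 1.4072 = 9.5011
CE = e^9.5011 ≈ 13374.43

$13,374.43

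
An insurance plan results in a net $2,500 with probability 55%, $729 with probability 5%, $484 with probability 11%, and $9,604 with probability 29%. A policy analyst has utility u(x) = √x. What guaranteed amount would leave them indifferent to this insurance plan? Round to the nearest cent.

$3,562.90

E[u] = 0.55·√2500 + 0.05·√729 + 0.11·√484 + 0.29·√9604 = 0.55·50 + 0.05·27 + 0.11·22 + 0.29·98 = 59.69
CE = (59.69)² = 3562.8961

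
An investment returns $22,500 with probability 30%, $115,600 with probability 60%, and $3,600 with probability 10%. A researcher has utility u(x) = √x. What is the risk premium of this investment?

E[u] = 0.3·√22500 + 0.6·√115600 + 0.1·√3600 = 0.3·150 + 0.6·340 + 0.1·60 = 255
CE = (255)² = 65025
Risk premium = EV − CE = 76470 − 65025 = 11445

$11,445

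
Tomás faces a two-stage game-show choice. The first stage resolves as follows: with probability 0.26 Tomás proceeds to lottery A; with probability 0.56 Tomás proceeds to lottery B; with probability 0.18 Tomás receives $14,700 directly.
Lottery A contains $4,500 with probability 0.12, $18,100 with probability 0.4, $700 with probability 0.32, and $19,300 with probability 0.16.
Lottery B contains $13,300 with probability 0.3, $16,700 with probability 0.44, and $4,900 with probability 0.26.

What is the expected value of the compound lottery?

EV(A) = 0.12 × 4500 + 0.4 × 18100 + 0.32 × 700 + 0.16 × 19300 = 540 + 7240 + 224 + 3088 = 11092
EV(B) = 0.3 × 13300 + 0.44 × 16700 + 0.26 × 4900 = 3990 + 7348 + 1274 = 12612
Branch C: 14700 (certain)
Overall = 0.26 × 11092 + 0.56 × 12612 + 0.18 × 14700 = 2883.92 + 7062.72 + 2646 = 12592.64

$12,592.64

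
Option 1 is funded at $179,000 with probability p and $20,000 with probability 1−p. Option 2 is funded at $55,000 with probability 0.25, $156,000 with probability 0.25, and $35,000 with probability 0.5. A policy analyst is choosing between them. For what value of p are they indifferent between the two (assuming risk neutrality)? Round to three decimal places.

p = 0.316

EV(Option 2) = 0.25 × 55000 + 0.25 × 156000 + 0.5 × 35000 = 13750 + 39000 + 17500 = 70250
p·179000 + (1−p)·20000 = 70250
159000p + 20000 = 70250
p = (70250 − 20000) / 159000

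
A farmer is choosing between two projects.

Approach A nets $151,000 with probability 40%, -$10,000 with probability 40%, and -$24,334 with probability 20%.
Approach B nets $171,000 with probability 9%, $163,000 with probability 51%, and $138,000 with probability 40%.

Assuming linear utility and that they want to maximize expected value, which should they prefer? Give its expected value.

Approach B ($153,720)

Approach A = 0.4 × 151000 + 0.4 × (-10000) + 0.2 × (-24334) = 60400 − 4000 − 4866.8 = 51533.2
Approach B = 0.09 × 171000 + 0.51 × 163000 + 0.4 × 138000 = 15390 + 83130 + 55200 = 153720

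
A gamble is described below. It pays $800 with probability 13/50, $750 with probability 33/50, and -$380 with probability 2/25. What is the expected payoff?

$672.60

EV = 13/50 × 800 + 33/50 × 750 + 2/25 × (-380) = 208 + 495 − 30.4 = 672.6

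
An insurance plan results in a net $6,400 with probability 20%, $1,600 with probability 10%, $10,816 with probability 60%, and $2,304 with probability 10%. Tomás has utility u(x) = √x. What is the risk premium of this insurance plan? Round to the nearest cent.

$556.16

E[u] = 0.2·√6400 + 0.1·√1600 + 0.6·√10816 + 0.1·√2304 = 0.2·80 + 0.1·40 + 0.6·104 + 0.1·48 = 87.2
CE = (87.2)² = 7603.84
Risk premium = EV − CE = 8160 − 7603.84 = 556.16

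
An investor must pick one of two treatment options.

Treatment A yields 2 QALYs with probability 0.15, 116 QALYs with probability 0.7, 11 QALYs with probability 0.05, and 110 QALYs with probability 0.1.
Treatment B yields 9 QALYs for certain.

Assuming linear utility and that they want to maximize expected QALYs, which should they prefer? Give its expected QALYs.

Treatment A = 0.15 × 2 + 0.7 × 116 + 0.05 × 11 + 0.1 × 110 = 0.3 + 81.2 + 0.55 + 11 = 93.05
Treatment B: 9 (certain)

Treatment A (93.05 QALYs)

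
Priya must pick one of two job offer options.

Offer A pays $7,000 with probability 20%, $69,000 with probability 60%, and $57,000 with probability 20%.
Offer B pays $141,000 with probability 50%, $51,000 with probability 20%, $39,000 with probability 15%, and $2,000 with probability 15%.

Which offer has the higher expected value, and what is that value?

Offer B ($86,850)

Offer A = 0.2 × 7000 + 0.6 × 69000 + 0.2 × 57000 = 1400 + 41400 + 11400 = 54200
Offer B = 0.5 × 141000 + 0.2 × 51000 + 0.15 × 39000 + 0.15 × 2000 = 70500 + 10200 + 5850 + 300 = 86850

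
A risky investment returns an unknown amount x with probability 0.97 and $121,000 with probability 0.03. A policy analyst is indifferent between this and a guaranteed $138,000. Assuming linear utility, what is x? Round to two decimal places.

x = $138,525.77

0.97·x + 0.03·121000 = 138000
0.97·x = 138000 − 3630 = 134370
x = 134370 / 0.97 = 138525.7732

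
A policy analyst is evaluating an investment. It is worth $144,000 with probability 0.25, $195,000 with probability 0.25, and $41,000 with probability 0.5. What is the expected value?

$105,250

EV = 0.25 × 144000 + 0.25 × 195000 + 0.5 × 41000 = 36000 + 48750 + 20500 = 105250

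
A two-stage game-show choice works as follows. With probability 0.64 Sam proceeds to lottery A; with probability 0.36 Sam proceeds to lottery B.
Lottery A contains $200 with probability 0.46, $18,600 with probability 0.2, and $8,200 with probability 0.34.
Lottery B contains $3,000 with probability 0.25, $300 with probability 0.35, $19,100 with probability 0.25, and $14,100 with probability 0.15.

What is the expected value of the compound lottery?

EV(A) = 0.46 × 200 + 0.2 × 18600 + 0.34 × 8200 = 92 + 3720 + 2788 = 6600
EV(B) = 0.25 × 3000 + 0.35 × 300 + 0.25 × 19100 + 0.15 × 14100 = 750 + 105 + 4775 + 2115 = 7745
Overall = 0.64 × 6600 + 0.36 × 7745 = 4224 + 2788.2 = 7012.2

$7,012.20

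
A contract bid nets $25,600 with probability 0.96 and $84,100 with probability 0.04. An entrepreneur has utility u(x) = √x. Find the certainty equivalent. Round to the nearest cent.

$27,291.04

E[u] = 0.96·√25600 + 0.04·√84100 = 0.96·160 + 0.04·290 = 165.2
CE = (165.2)² = 27291.04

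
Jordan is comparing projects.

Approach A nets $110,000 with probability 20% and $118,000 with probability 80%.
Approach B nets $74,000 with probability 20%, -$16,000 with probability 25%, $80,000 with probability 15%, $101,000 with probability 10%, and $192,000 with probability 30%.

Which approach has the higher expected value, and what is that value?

Approach A ($116,400)

Approach A = 0.2 × 110000 + 0.8 × 118000 = 22000 + 94400 = 116400
Approach B = 0.2 × 74000 + 0.25 × (-16000) + 0.15 × 80000 + 0.1 × 101000 + 0.3 × 192000 = 14800 − 4000 + 12000 + 10100 + 57600 = 90500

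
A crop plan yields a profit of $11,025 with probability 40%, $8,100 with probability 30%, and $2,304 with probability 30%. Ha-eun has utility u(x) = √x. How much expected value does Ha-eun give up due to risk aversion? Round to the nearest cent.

$575.64

E[u] = 0.4·√11025 + 0.3·√8100 + 0.3·√2304 = 0.4·105 + 0.3·90 + 0.3·48 = 83.4
CE = (83.4)² = 6955.56
Risk premium = EV − CE = 7531.2 − 6955.56 = 575.64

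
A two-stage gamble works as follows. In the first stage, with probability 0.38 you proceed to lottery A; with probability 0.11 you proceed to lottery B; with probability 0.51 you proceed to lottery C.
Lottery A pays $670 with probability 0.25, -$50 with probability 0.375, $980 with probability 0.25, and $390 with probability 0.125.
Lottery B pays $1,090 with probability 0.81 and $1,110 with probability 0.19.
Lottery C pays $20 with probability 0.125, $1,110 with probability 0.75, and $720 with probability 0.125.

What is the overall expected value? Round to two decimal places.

EV(A) = 0.25 × 670 + 0.375 × (-50) + 0.25 × 980 + 0.125 × 390 = 167.5 − 18.75 + 245 + 48.75 = 442.5
EV(B) = 0.81 × 1090 + 0.19 × 1110 = 882.9 + 210.9 = 1093.8
EV(C) = 0.125 × 20 + 0.75 × 1110 + 0.125 × 720 = 2.5 + 832.5 + 90 = 925
Overall = 0.38 × 442.5 + 0.11 × 1093.8 + 0.51 × 925 = 168.15 + 120.318 + 471.75 = 760.218

$760.22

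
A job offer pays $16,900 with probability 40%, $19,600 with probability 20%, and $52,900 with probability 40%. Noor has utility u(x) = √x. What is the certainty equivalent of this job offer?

E[u] = 0.4·√16900 + 0.2·√19600 + 0.4·√52900 = 0.4·130 + 0.2·140 + 0.4·230 = 172
CE = (172)² = 29584

$29,584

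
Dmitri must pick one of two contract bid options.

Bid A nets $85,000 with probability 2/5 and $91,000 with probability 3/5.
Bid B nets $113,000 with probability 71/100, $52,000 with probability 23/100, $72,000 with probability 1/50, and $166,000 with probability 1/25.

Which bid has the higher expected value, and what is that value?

Bid A = 2/5 × 85000 + 3/5 × 91000 = 34000 + 54600 = 88600
Bid B = 71/100 × 113000 + 23/100 × 52000 + 1/50 × 72000 + 1/25 × 166000 = 80230 + 11960 + 1440 + 6640 = 100270

Bid B ($100,270)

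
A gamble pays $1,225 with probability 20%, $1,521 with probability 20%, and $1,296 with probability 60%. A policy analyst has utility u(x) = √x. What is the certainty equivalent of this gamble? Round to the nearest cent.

E[u] = 0.2·√1225 + 0.2·√1521 + 0.6·√1296 = 0.2·35 + 0.2·39 + 0.6·36 = 36.4
CE = (36.4)² = 1324.96

$1,324.96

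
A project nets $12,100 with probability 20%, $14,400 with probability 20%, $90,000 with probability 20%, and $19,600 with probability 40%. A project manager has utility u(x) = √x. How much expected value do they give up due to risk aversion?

$4,896

E[u] = 0.2·√12100 + 0.2·√14400 + 0.2·√90000 + 0.4·√19600 = 0.2·110 + 0.2·120 + 0.2·300 + 0.4·140 = 162
CE = (162)² = 26244
Risk premium = EV − CE = 31140 − 26244 = 4896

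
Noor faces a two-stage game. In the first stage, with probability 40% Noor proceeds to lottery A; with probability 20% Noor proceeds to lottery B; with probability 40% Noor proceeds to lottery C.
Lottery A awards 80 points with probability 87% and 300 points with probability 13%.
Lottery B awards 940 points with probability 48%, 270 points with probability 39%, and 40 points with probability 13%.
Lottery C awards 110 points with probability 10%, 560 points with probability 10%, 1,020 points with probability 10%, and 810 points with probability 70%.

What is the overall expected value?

450.18 points

EV(A) = 0.87 × 80 + 0.13 × 300 = 69.6 + 39 = 108.6
EV(B) = 0.48 × 940 + 0.39 × 270 + 0.13 × 40 = 451.2 + 105.3 + 5.2 = 561.7
EV(C) = 0.1 × 110 + 0.1 × 560 + 0.1 × 1020 + 0.7 × 810 = 11 + 56 + 102 + 567 = 736
Overall = 0.4 × 108.6 + 0.2 × 561.7 + 0.4 × 736 = 43.44 + 112.34 + 294.4 = 450.18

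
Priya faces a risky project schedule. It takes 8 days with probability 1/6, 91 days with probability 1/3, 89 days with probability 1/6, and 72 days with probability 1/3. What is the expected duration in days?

70.5 days

EV = 1/6 × 8 + 1/3 × 91 + 1/6 × 89 + 1/3 × 72 = 1.3333 + 30.3333 + 14.8333 + 24 = 70.5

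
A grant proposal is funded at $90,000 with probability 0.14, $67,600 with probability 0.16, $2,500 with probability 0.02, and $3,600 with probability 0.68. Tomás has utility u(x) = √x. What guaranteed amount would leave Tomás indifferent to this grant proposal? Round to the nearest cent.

E[u] = 0.14·√90000 + 0.16·√67600 + 0.02·√2500 + 0.68·√3600 = 0.14·300 + 0.16·260 + 0.02·50 + 0.68·60 = 125.4
CE = (125.4)² = 15725.16

$15,725.16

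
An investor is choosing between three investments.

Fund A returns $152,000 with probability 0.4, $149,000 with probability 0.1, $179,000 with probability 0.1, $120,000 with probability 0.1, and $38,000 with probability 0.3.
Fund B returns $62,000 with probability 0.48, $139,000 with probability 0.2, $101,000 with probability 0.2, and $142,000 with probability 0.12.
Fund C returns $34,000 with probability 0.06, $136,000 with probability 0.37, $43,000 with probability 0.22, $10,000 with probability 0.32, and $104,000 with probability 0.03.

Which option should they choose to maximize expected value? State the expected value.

Fund A = 0.4 × 152000 + 0.1 × 149000 + 0.1 × 179000 + 0.1 × 120000 + 0.3 × 38000 = 60800 + 14900 + 17900 + 12000 + 11400 = 117000
Fund B = 0.48 × 62000 + 0.2 × 139000 + 0.2 × 101000 + 0.12 × 142000 = 29760 + 27800 + 20200 + 17040 = 94800
Fund C = 0.06 × 34000 + 0.37 × 136000 + 0.22 × 43000 + 0.32 × 10000 + 0.03 × 104000 = 2040 + 50320 + 9460 + 3200 + 3120 = 68140

Fund A ($117,000)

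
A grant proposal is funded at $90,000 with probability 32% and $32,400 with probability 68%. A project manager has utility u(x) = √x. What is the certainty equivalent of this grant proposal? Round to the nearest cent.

E[u] = 0.32·√90000 + 0.68·√32400 = 0.32·300 + 0.68·180 = 218.4
CE = (218.4)² = 47698.56

$47,698.56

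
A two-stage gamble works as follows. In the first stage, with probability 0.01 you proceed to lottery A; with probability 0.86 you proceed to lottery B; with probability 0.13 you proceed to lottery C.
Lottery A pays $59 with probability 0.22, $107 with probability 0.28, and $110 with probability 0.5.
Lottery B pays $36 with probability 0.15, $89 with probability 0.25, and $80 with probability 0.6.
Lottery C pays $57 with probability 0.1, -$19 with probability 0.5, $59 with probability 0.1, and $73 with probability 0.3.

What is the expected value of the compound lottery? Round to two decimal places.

$69.16

EV(A) = 0.22 × 59 + 0.28 × 107 + 0.5 × 110 = 12.98 + 29.96 + 55 = 97.94
EV(B) = 0.15 × 36 + 0.25 × 89 + 0.6 × 80 = 5.4 + 22.25 + 48 = 75.65
EV(C) = 0.1 × 57 + 0.5 × (-19) + 0.1 × 59 + 0.3 × 73 = 5.7 − 9.5 + 5.9 + 21.9 = 24
Overall = 0.01 × 97.94 + 0.86 × 75.65 + 0.13 × 24 = 0.9794 + 65.059 + 3.12 = 69.1584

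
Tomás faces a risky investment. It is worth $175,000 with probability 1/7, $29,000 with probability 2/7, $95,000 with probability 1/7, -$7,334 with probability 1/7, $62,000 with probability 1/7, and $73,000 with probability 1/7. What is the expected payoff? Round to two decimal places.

EV = 1/7 × 175000 + 2/7 × 29000 + 1/7 × 95000 + 1/7 × (-7334) + 1/7 × 62000 + 1/7 × 73000 = 25000 + 8285.7143 + 13571.4286 − 1047.7143 + 8857.1429 + 10428.5714 = 65095.1429

$65,095.14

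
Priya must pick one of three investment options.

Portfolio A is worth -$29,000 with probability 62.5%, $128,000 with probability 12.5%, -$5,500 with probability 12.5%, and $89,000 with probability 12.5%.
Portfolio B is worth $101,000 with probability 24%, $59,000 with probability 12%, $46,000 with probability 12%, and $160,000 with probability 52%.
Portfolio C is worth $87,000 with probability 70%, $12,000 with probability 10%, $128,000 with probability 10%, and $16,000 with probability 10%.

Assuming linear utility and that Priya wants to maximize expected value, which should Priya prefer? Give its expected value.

Portfolio B ($120,040)

Portfolio A = 0.625 × (-29000) + 0.125 × 128000 + 0.125 × (-5500) + 0.125 × 89000 = -18125 + 16000 − 687.5 + 11125 = 8312.5
Portfolio B = 0.24 × 101000 + 0.12 × 59000 + 0.12 × 46000 + 0.52 × 160000 = 24240 + 7080 + 5520 + 83200 = 120040
Portfolio C = 0.7 × 87000 + 0.1 × 12000 + 0.1 × 128000 + 0.1 × 16000 = 60900 + 1200 + 12800 + 1600 = 76500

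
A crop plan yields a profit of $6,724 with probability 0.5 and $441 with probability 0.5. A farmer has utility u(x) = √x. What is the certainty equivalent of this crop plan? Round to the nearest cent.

E[u] = 0.5·√6724 + 0.5·√441 = 0.5·82 + 0.5·21 = 51.5
CE = (51.5)² = 2652.25

$2,652.25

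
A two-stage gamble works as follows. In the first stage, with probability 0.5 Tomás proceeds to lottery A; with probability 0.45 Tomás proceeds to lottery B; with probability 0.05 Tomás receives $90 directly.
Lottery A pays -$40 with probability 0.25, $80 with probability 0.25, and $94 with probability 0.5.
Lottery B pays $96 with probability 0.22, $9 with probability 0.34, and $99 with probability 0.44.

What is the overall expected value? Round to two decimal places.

$63.48

EV(A) = 0.25 × (-40) + 0.25 × 80 + 0.5 × 94 = -10 + 20 + 47 = 57
EV(B) = 0.22 × 96 + 0.34 × 9 + 0.44 × 99 = 21.12 + 3.06 + 43.56 = 67.74
Branch C: 90 (certain)
Overall = 0.5 × 57 + 0.45 × 67.74 + 0.05 × 90 = 28.5 + 30.483 + 4.5 = 63.483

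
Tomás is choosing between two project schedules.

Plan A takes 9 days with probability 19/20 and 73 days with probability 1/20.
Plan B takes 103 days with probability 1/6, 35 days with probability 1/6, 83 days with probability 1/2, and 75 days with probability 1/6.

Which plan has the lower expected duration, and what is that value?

Plan A = 19/20 × 9 + 1/20 × 73 = 8.55 + 3.65 = 12.2
Plan B = 1/6 × 103 + 1/6 × 35 + 1/2 × 83 + 1/6 × 75 = 17.1667 + 5.8333 + 41.5 + 12.5 = 77

Plan A (12.2 days)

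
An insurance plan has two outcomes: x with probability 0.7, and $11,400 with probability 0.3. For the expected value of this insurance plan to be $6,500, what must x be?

x = $4,400

0.7·x + 0.3·11400 = 6500
0.7·x = 6500 − 3420 = 3080
x = 3080 / 0.7 = 4400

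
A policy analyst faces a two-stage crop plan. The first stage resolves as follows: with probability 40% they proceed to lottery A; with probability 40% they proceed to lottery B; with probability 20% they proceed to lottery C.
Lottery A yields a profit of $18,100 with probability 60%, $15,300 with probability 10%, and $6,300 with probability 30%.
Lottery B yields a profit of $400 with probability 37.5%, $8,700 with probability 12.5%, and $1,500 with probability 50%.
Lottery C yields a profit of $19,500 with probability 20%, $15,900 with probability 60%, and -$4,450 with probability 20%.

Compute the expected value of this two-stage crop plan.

$9,017

EV(A) = 0.6 × 18100 + 0.1 × 15300 + 0.3 × 6300 = 10860 + 1530 + 1890 = 14280
EV(B) = 0.375 × 400 + 0.125 × 8700 + 0.5 × 1500 = 150 + 1087.5 + 750 = 1987.5
EV(C) = 0.2 × 19500 + 0.6 × 15900 + 0.2 × (-4450) = 3900 + 9540 − 890 = 12550
Overall = 0.4 × 14280 + 0.4 × 1987.5 + 0.2 × 12550 = 5712 + 795 + 2510 = 9017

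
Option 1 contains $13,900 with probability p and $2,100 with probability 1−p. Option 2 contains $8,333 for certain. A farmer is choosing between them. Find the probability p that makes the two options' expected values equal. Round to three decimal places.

p = 0.528

p·13900 + (1−p)·2100 = 8333
11800p + 2100 = 8333
p = (8333 − 2100) / 11800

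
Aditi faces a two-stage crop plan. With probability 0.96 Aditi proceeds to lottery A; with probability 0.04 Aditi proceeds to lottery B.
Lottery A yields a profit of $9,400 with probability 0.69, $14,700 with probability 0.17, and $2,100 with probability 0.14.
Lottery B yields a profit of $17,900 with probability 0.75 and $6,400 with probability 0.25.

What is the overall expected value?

$9,508.84

EV(A) = 0.69 × 9400 + 0.17 × 14700 + 0.14 × 2100 = 6486 + 2499 + 294 = 9279
EV(B) = 0.75 × 17900 + 0.25 × 6400 = 13425 + 1600 = 15025
Overall = 0.96 × 9279 + 0.04 × 15025 = 8907.84 + 601 = 9508.84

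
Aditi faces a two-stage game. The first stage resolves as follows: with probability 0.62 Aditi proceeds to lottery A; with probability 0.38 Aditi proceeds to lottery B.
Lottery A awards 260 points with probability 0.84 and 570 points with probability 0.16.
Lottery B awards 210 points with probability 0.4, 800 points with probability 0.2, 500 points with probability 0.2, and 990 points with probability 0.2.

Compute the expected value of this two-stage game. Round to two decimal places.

397.91 points

EV(A) = 0.84 × 260 + 0.16 × 570 = 218.4 + 91.2 = 309.6
EV(B) = 0.4 × 210 + 0.2 × 800 + 0.2 × 500 + 0.2 × 990 = 84 + 160 + 100 + 198 = 542
Overall = 0.62 × 309.6 + 0.38 × 542 = 191.952 + 205.96 = 397.912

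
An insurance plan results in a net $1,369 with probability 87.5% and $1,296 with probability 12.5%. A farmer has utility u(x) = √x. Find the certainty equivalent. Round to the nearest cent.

E[u] = 0.875·√1369 + 0.125·√1296 = 0.875·37 + 0.125·36 = 36.875
CE = (36.875)² = 1359.765625

$1,359.77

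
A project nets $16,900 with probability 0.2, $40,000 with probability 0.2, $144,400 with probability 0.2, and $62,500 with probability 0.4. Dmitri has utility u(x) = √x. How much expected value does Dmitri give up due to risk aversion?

$6,696

E[u] = 0.2·√16900 + 0.2·√40000 + 0.2·√144400 + 0.4·√62500 = 0.2·130 + 0.2·200 + 0.2·380 + 0.4·250 = 242
CE = (242)² = 58564
Risk premium = EV − CE = 65260 − 58564 = 6696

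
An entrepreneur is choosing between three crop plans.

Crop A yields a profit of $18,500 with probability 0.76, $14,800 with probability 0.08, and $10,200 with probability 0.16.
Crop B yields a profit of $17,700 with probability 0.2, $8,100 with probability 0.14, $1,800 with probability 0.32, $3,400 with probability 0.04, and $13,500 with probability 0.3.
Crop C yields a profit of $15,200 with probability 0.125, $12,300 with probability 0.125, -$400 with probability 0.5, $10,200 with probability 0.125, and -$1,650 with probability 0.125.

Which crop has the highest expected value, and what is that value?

Crop A ($16,876)

Crop A = 0.76 × 18500 + 0.08 × 14800 + 0.16 × 10200 = 14060 + 1184 + 1632 = 16876
Crop B = 0.2 × 17700 + 0.14 × 8100 + 0.32 × 1800 + 0.04 × 3400 + 0.3 × 13500 = 3540 + 1134 + 576 + 136 + 4050 = 9436
Crop C = 0.125 × 15200 + 0.125 × 12300 + 0.5 × (-400) + 0.125 × 10200 + 0.125 × (-1650) = 1900 + 1537.5 − 200 + 1275 − 206.25 = 4306.25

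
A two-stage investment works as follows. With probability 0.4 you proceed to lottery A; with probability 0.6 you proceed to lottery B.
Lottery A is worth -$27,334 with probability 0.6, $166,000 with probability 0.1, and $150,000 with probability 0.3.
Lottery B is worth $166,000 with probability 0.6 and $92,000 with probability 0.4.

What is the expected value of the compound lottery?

EV(A) = 0.6 × (-27334) + 0.1 × 166000 + 0.3 × 150000 = -16400.4 + 16600 + 45000 = 45199.6
EV(B) = 0.6 × 166000 + 0.4 × 92000 = 99600 + 36800 = 136400
Overall = 0.4 × 45199.6 + 0.6 × 136400 = 18079.84 + 81840 = 99919.84

$99,919.84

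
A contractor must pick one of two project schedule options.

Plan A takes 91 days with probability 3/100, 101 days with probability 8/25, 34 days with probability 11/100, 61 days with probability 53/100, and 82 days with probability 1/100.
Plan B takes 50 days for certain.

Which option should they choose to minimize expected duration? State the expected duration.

Plan A = 3/100 × 91 + 8/25 × 101 + 11/100 × 34 + 53/100 × 61 + 1/100 × 82 = 2.73 + 32.32 + 3.74 + 32.33 + 0.82 = 71.94
Plan B: 50 (certain)

Plan B (50 days)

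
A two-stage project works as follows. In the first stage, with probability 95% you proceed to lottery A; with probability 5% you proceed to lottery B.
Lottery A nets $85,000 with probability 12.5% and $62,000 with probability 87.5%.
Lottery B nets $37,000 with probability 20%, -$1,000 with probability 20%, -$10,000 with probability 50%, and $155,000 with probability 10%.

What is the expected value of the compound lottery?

EV(A) = 0.125 × 85000 + 0.875 × 62000 = 10625 + 54250 = 64875
EV(B) = 0.2 × 37000 + 0.2 × (-1000) + 0.5 × (-10000) + 0.1 × 155000 = 7400 − 200 − 5000 + 15500 = 17700
Overall = 0.95 × 64875 + 0.05 × 17700 = 61631.25 + 885 = 62516.25

$62,516.25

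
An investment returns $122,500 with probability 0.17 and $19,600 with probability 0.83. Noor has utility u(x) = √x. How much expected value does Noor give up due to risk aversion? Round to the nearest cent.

$6,222.51

E[u] = 0.17·√122500 + 0.83·√19600 = 0.17·350 + 0.83·140 = 175.7
CE = (175.7)² = 30870.49
Risk premium = EV − CE = 37093 − 30870.49 = 6222.51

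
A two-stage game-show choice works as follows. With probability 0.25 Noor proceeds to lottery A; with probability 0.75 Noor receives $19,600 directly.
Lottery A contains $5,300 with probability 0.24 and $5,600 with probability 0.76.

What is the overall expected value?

EV(A) = 0.24 × 5300 + 0.76 × 5600 = 1272 + 4256 = 5528
Branch B: 19600 (certain)
Overall = 0.25 × 5528 + 0.75 × 19600 = 1382 + 14700 = 16082

$16,082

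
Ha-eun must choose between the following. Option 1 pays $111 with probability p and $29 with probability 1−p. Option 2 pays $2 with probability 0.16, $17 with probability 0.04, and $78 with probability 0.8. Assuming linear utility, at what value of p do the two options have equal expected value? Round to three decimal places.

EV(Option 2) = 0.16 × 2 + 0.04 × 17 + 0.8 × 78 = 0.32 + 0.68 + 62.4 = 63.4
p·111 + (1−p)·29 = 63.4
82p + 29 = 63.4
p = (63.4 − 29) / 82

p = 0.420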